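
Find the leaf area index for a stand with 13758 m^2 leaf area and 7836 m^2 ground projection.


LAI = 13758 / 7836 = 1.7557 ≈ 1.76

1.76


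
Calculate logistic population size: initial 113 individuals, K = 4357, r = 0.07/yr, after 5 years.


(K - N0)/N0 = (4357 - 113)/113 = 4244/113 = 37.5575
r*t = 0.07 * 5 = 0.35; exp(-0.35) = 0.704688
37.5575 * 0.704688 = 26.4663
1 + 26.4663 = 27.4663
N = 4357 / 27.4663 = 158.631 ≈ 159

159


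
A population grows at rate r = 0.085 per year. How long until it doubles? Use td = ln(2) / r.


td = ln(2) / 0.085 = 0.693147 / 0.085 = 8.15467 ≈ 8.2 years

8.2 years


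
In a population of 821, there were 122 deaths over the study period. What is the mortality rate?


Mortality rate = 122 / 821 = 0.148599 ≈ 0.1486

0.1486


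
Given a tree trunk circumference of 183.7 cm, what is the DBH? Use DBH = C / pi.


DBH = C / pi = 183.7 / 3.141593 = 58.4735 ≈ 58.47 cm

58.47 cm


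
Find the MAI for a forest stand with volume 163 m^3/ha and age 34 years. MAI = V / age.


MAI = 163 / 34 = 4.7941 ≈ 4.79 m^3/ha/yr

4.79 m^3/ha/yr


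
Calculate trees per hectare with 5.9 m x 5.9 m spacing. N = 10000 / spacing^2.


N = 10000 / 5.9^2 = 10000 / 34.81 = 287.274 ≈ 287 trees/ha

287 trees/ha


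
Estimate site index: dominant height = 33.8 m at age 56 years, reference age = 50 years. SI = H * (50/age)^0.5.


50/56 = 0.892857
(0.892857)^0.5 = 0.944911
SI = 33.8 * 0.944911 = 31.9380 ≈ 31.9 m

31.9 m


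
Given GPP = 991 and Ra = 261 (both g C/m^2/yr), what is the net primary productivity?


NPP = GPP - Ra = 991 - 261 = 730 g C/m^2/yr

730 g C/m^2/yr


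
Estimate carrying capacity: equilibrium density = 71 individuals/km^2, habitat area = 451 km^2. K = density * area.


K = 71 * 451 = 32021 individuals

32021 individuals


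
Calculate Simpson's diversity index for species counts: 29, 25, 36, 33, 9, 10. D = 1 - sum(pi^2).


Total N = 29 + 25 + 36 + 33 + 9 + 10 = 142
Per-species terms:
  p = 29/142 = 0.204225; p^2 = 0.204225^2 = 0.041708
  p = 25/142 = 0.176056; p^2 = 0.176056^2 = 0.030996
  p = 36/142 = 0.253521; p^2 = 0.253521^2 = 0.064273
  p = 33/142 = 0.232394; p^2 = 0.232394^2 = 0.054007
  p = 9/142 = 0.063380; p^2 = 0.063380^2 = 0.004017
  p = 10/142 = 0.070423; p^2 = 0.070423^2 = 0.004959
sum(p^2) = 0.041708 + 0.030996 + 0.064273 + 0.054007 + 0.004017 + 0.004959 = 0.199960
D = 1 - 0.199960 = 0.800040 ≈ 0.8000

0.8000


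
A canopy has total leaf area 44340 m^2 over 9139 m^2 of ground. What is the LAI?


LAI = 44340 / 9139 = 4.8517 ≈ 4.85

4.85


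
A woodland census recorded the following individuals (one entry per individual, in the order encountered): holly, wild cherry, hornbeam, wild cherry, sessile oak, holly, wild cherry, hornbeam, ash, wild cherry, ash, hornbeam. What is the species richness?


Total individuals logged = 12
Distinct species (count of individuals): holly (2), wild cherry (4), hornbeam (3), sessile oak (1), ash (2)
Species richness = number of distinct species = 5

5


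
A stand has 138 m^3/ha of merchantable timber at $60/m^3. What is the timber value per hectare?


Value = 138 * 60 = $8280/ha

$8280/ha


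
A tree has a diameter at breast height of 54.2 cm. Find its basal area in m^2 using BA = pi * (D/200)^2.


D/200 = 54.2/200 = 0.271 m
(D/200)^2 = 0.271^2 = 0.073441
BA = 3.141593 * 0.073441 = 0.230722 ≈ 0.2307 m^2

0.2307 m^2


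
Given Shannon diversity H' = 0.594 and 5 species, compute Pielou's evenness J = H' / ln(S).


ln(5) = 1.60944
J = H' / ln(S) = 0.594 / 1.60944 = 0.369072 ≈ 0.3691

0.3691


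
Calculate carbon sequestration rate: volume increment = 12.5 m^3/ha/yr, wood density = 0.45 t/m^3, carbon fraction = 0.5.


C = 12.5 * 0.45 * 0.5 = 2.8125 ≈ 2.81 t C/ha/yr

2.81 t C/ha/yr


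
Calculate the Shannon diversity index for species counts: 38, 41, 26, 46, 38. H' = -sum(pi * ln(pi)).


Total N = 38 + 41 + 26 + 46 + 38 = 189
Per-species terms:
  p = 38/189 = 0.201058; ln(p) = -1.604162; p*ln(p) = 0.201058 * (-1.604162) = -0.322530
  p = 41/189 = 0.216931; ln(p) = -1.528176; p*ln(p) = 0.216931 * (-1.528176) = -0.331509
  p = 26/189 = 0.137566; ln(p) = -1.983651; p*ln(p) = 0.137566 * (-1.983651) = -0.272883
  p = 46/189 = 0.243386; ln(p) = -1.413107; p*ln(p) = 0.243386 * (-1.413107) = -0.343930
  p = 38/189 = 0.201058; ln(p) = -1.604162; p*ln(p) = 0.201058 * (-1.604162) = -0.322530
sum(p*ln(p)) = (-0.322530) + (-0.331509) + (-0.272883) + (-0.343930) + (-0.322530) = -1.593382
H' = -(-1.593382) = 1.593382 ≈ 1.5934

1.5934


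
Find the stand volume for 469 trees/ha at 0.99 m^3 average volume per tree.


V_stand = 469 * 0.99 = 464.31 ≈ 464.3 m^3/ha

464.3 m^3/ha


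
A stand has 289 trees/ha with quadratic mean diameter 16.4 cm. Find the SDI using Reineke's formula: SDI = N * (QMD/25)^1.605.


QMD/25 = 16.4/25 = 0.656
(0.656)^1.605 = exp(1.605 * ln(0.656)) = exp(1.605 * (-0.421594)) = exp(-0.676658) = 0.508313
SDI = 289 * 0.508313 = 146.902 ≈ 147

147


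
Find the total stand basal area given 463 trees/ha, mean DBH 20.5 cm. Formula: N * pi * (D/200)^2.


(D/200)^2 = (20.5/200)^2 = 0.1025^2 = 0.01050625
Individual BA = 3.141593 * 0.01050625 = 0.0330064 m^2
Stand BA = 463 * 0.0330064 = 15.2820 ≈ 15.28 m^2/ha

15.28 m^2/ha


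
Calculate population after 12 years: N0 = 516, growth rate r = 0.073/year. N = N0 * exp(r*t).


r*t = 0.073 * 12 = 0.876
exp(0.876) = 2.40128
N = 516 * 2.40128 = 1239.06 ≈ 1239

1239


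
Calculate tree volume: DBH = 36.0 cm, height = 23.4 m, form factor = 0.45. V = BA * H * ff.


(D/200)^2 = (36.0/200)^2 = 0.18^2 = 0.0324
BA = 3.141593 * 0.0324 = 0.101788 m^2
V = 0.101788 * 23.4 * 0.45 = 1.07183 ≈ 1.072 m^3

1.072 m^3


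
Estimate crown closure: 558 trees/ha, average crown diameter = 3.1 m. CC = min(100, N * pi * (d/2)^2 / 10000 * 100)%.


(d/2)^2 = (3.1/2)^2 = 1.55^2 = 2.4025
Crown area = 3.141593 * 2.4025 = 7.54768 m^2
N * area / 10000 * 100 = 558 * 7.54768 / 10000 * 100 = 42.1161
CC = min(100, 42.1161) = 42.1161 ≈ 42.1%

42.1%


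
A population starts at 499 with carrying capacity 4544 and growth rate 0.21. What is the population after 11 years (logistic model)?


(K - N0)/N0 = (4544 - 499)/499 = 4045/499 = 8.10621
r*t = 0.21 * 11 = 2.31; exp(-2.31) = 0.0992613
8.10621 * 0.0992613 = 0.804633
1 + 0.804633 = 1.80463
N = 4544 / 1.80463 = 2517.97 ≈ 2518

2518


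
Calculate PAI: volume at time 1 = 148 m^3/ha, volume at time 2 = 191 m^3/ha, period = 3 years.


PAI = (V2 - V1) / period = (191 - 148) / 3 = 43 / 3 = 14.3333 ≈ 14.33 m^3/ha/yr

14.33 m^3/ha/yr


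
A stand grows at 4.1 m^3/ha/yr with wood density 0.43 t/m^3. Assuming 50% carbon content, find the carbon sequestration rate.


C = 4.1 * 0.43 * 0.5 = 0.8815 ≈ 0.88 t C/ha/yr

0.88 t C/ha/yr


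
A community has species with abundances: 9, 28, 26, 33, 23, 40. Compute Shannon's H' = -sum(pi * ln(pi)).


Total N = 9 + 28 + 26 + 33 + 23 + 40 = 159
Per-species terms:
  p = 9/159 = 0.056604; ln(p) = -2.871676; p*ln(p) = 0.056604 * (-2.871676) = -0.162548
  p = 28/159 = 0.176101; ln(p) = -1.736698; p*ln(p) = 0.176101 * (-1.736698) = -0.305834
  p = 26/159 = 0.163522; ln(p) = -1.810808; p*ln(p) = 0.163522 * (-1.810808) = -0.296107
  p = 33/159 = 0.207547; ln(p) = -1.572397; p*ln(p) = 0.207547 * (-1.572397) = -0.326346
  p = 23/159 = 0.144654; ln(p) = -1.933411; p*ln(p) = 0.144654 * (-1.933411) = -0.279676
  p = 40/159 = 0.251572; ln(p) = -1.380026; p*ln(p) = 0.251572 * (-1.380026) = -0.347176
sum(p*ln(p)) = (-0.162548) + (-0.305834) + (-0.296107) + (-0.326346) + (-0.279676) + (-0.347176) = -1.717687
H' = -(-1.717687) = 1.717687 ≈ 1.7177

1.7177


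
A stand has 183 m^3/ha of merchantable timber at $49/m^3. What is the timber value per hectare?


Value = 183 * 49 = $8967/ha

$8967/ha


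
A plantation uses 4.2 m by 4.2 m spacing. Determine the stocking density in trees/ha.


N = 10000 / 4.2^2 = 10000 / 17.64 = 566.893 ≈ 567 trees/ha

567 trees/ha


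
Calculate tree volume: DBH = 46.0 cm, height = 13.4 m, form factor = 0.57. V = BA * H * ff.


(D/200)^2 = (46.0/200)^2 = 0.23^2 = 0.0529
BA = 3.141593 * 0.0529 = 0.166190 m^2
V = 0.166190 * 13.4 * 0.57 = 1.26936 ≈ 1.269 m^3

1.269 m^3


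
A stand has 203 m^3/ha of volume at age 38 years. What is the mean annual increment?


MAI = 203 / 38 = 5.3421 ≈ 5.34 m^3/ha/yr

5.34 m^3/ha/yr


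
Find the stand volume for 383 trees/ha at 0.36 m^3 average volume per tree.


V_stand = 383 * 0.36 = 137.88 ≈ 137.9 m^3/ha

137.9 m^3/ha


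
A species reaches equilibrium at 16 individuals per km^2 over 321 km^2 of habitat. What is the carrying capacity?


K = 16 * 321 = 5136 individuals

5136 individuals


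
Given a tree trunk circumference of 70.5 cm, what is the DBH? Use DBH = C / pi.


DBH = C / pi = 70.5 / 3.141593 = 22.4408 ≈ 22.44 cm

22.44 cm


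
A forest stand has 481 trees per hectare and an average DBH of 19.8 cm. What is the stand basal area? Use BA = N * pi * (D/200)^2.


(D/200)^2 = (19.8/200)^2 = 0.099^2 = 0.009801
Individual BA = 3.141593 * 0.009801 = 0.0307908 m^2
Stand BA = 481 * 0.0307908 = 14.8104 ≈ 14.81 m^2/ha

14.81 m^2/ha


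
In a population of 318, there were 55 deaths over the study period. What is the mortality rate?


Mortality rate = 55 / 318 = 0.172956 ≈ 0.1730

0.1730


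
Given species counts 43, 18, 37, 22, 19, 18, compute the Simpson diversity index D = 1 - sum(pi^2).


Total N = 43 + 18 + 37 + 22 + 19 + 18 = 157
Per-species terms:
  p = 43/157 = 0.273885; p^2 = 0.273885^2 = 0.075013
  p = 18/157 = 0.114650; p^2 = 0.114650^2 = 0.013145
  p = 37/157 = 0.235669; p^2 = 0.235669^2 = 0.055540
  p = 22/157 = 0.140127; p^2 = 0.140127^2 = 0.019636
  p = 19/157 = 0.121019; p^2 = 0.121019^2 = 0.014646
  p = 18/157 = 0.114650; p^2 = 0.114650^2 = 0.013145
sum(p^2) = 0.075013 + 0.013145 + 0.055540 + 0.019636 + 0.014646 + 0.013145 = 0.191125
D = 1 - 0.191125 = 0.808875 ≈ 0.8089

0.8089


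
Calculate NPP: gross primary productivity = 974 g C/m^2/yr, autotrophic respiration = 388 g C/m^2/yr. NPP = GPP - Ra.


NPP = GPP - Ra = 974 - 388 = 586 g C/m^2/yr

586 g C/m^2/yr


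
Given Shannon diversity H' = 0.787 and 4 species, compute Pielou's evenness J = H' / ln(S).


ln(4) = 1.38629
J = H' / ln(S) = 0.787 / 1.38629 = 0.567702 ≈ 0.5677

0.5677


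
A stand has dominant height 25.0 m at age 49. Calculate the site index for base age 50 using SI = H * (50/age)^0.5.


50/49 = 1.02041
(1.02041)^0.5 = 1.01015
SI = 25.0 * 1.01015 = 25.2538 ≈ 25.3 m

25.3 m


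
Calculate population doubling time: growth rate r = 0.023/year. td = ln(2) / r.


td = ln(2) / 0.023 = 0.693147 / 0.023 = 30.1368 ≈ 30.1 years

30.1 years


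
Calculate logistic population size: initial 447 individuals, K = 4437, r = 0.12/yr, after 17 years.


(K - N0)/N0 = (4437 - 447)/447 = 3990/447 = 8.92617
r*t = 0.12 * 17 = 2.04; exp(-2.04) = 0.130029
8.92617 * 0.130029 = 1.16066
1 + 1.16066 = 2.16066
N = 4437 / 2.16066 = 2053.54 ≈ 2054

2054


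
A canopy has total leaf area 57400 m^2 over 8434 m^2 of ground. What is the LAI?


LAI = 57400 / 8434 = 6.8058 ≈ 6.81

6.81


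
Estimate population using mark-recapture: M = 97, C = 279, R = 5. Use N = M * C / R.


N = M * C / R = 97 * 279 / 5 = 27063 / 5 = 5412.60 ≈ 5413

5413 individuals


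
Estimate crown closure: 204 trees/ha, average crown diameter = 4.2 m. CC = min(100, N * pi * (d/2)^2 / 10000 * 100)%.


(d/2)^2 = (4.2/2)^2 = 2.1^2 = 4.41
Crown area = 3.141593 * 4.41 = 13.8544 m^2
N * area / 10000 * 100 = 204 * 13.8544 / 10000 * 100 = 28.2630
CC = min(100, 28.2630) = 28.2630 ≈ 28.3%

28.3%


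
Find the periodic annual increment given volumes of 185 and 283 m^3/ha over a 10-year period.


PAI = (V2 - V1) / period = (283 - 185) / 10 = 98 / 10 = 9.80 m^3/ha/yr

9.80 m^3/ha/yr


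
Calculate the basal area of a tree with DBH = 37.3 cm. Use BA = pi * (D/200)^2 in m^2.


D/200 = 37.3/200 = 0.1865 m
(D/200)^2 = 0.1865^2 = 0.03478225
BA = 3.141593 * 0.03478225 = 0.109272 ≈ 0.1093 m^2

0.1093 m^2


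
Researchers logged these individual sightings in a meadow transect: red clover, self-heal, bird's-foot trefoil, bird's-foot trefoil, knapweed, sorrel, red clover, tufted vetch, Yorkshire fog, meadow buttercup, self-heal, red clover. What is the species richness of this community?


Total individuals logged = 12
Distinct species (count of individuals): red clover (3), self-heal (2), bird's-foot trefoil (2), knapweed (1), sorrel (1), tufted vetch (1), Yorkshire fog (1), meadow buttercup (1)
Species richness = number of distinct species = 8

8


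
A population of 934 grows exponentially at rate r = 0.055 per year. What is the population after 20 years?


r*t = 0.055 * 20 = 1.1
exp(1.1) = 3.00417
N = 934 * 3.00417 = 2805.89 ≈ 2806

2806


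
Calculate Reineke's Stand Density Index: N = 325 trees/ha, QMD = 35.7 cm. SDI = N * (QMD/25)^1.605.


QMD/25 = 35.7/25 = 1.428
(1.428)^1.605 = exp(1.605 * ln(1.428)) = exp(1.605 * 0.356275) = exp(0.571821) = 1.77149
SDI = 325 * 1.77149 = 575.734 ≈ 576

576


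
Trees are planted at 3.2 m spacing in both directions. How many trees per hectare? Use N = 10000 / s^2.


N = 10000 / 3.2^2 = 10000 / 10.24 = 976.563 ≈ 977 trees/ha

977 trees/ha


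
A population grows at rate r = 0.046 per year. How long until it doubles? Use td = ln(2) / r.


td = ln(2) / 0.046 = 0.693147 / 0.046 = 15.0684 ≈ 15.1 years

15.1 years


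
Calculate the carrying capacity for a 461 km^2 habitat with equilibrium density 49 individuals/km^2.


K = 49 * 461 = 22589 individuals

22589 individuals


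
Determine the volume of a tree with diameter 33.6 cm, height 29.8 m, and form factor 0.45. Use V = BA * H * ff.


(D/200)^2 = (33.6/200)^2 = 0.168^2 = 0.028224
BA = 3.141593 * 0.028224 = 0.0886683 m^2
V = 0.0886683 * 29.8 * 0.45 = 1.18904 ≈ 1.189 m^3

1.189 m^3


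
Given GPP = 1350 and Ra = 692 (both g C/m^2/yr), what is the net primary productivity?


NPP = GPP - Ra = 1350 - 692 = 658 g C/m^2/yr

658 g C/m^2/yr


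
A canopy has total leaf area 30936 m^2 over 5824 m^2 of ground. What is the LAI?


LAI = 30936 / 5824 = 5.3118 ≈ 5.31

5.31


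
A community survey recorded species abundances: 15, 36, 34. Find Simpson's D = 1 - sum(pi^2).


Total N = 15 + 36 + 34 = 85
Per-species terms:
  p = 15/85 = 0.176471; p^2 = 0.176471^2 = 0.031142
  p = 36/85 = 0.423529; p^2 = 0.423529^2 = 0.179377
  p = 34/85 = 0.400000; p^2 = 0.400000^2 = 0.160000
sum(p^2) = 0.031142 + 0.179377 + 0.160000 = 0.370519
D = 1 - 0.370519 = 0.629481 ≈ 0.6295

0.6295


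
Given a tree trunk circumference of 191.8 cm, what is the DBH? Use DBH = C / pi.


DBH = C / pi = 191.8 / 3.141593 = 61.0518 ≈ 61.05 cm

61.05 cm


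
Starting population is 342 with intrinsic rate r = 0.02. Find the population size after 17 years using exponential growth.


r*t = 0.02 * 17 = 0.34
exp(0.34) = 1.40495
N = 342 * 1.40495 = 480.493 ≈ 480

480


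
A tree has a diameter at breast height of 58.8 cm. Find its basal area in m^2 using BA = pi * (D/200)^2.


D/200 = 58.8/200 = 0.294 m
(D/200)^2 = 0.294^2 = 0.086436
BA = 3.141593 * 0.086436 = 0.271547 ≈ 0.2715 m^2

0.2715 m^2


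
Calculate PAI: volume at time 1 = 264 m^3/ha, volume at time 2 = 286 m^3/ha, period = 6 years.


PAI = (V2 - V1) / period = (286 - 264) / 6 = 22 / 6 = 3.6667 ≈ 3.67 m^3/ha/yr

3.67 m^3/ha/yr


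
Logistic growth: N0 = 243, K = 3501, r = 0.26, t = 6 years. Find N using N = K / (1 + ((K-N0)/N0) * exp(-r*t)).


(K - N0)/N0 = (3501 - 243)/243 = 3258/243 = 13.4074
r*t = 0.26 * 6 = 1.56; exp(-1.56) = 0.210136
13.4074 * 0.210136 = 2.81738
1 + 2.81738 = 3.81738
N = 3501 / 3.81738 = 917.121 ≈ 917

917


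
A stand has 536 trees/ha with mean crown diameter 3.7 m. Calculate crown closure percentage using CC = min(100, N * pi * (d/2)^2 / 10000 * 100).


(d/2)^2 = (3.7/2)^2 = 1.85^2 = 3.4225
Crown area = 3.141593 * 3.4225 = 10.7521 m^2
N * area / 10000 * 100 = 536 * 10.7521 / 10000 * 100 = 57.6313
CC = min(100, 57.6313) = 57.6313 ≈ 57.6%

57.6%


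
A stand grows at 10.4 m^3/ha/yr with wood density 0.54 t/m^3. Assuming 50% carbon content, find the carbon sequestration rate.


C = 10.4 * 0.54 * 0.5 = 2.808 ≈ 2.81 t C/ha/yr

2.81 t C/ha/yr


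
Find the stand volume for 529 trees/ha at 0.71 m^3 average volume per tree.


V_stand = 529 * 0.71 = 375.59 ≈ 375.6 m^3/ha

375.6 m^3/ha


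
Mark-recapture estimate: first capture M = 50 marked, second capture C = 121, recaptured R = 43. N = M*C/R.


N = M * C / R = 50 * 121 / 43 = 6050 / 43 = 140.70 ≈ 141

141 individuals


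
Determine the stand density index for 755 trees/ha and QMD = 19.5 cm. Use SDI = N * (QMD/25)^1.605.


QMD/25 = 19.5/25 = 0.78
(0.78)^1.605 = exp(1.605 * ln(0.78)) = exp(1.605 * (-0.248461)) = exp(-0.398780) = 0.671138
SDI = 755 * 0.671138 = 506.709 ≈ 507

507


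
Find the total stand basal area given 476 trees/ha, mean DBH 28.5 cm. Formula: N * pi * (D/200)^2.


(D/200)^2 = (28.5/200)^2 = 0.1425^2 = 0.02030625
Individual BA = 3.141593 * 0.02030625 = 0.0637940 m^2
Stand BA = 476 * 0.0637940 = 30.3659 ≈ 30.37 m^2/ha

30.37 m^2/ha


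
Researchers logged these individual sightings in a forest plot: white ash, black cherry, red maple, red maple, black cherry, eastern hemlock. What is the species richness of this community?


Total individuals logged = 6
Distinct species (count of individuals): white ash (1), black cherry (2), red maple (2), eastern hemlock (1)
Species richness = number of distinct species = 4

4


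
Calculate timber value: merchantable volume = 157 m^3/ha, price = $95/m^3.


Value = 157 * 95 = $14915/ha

$14915/ha


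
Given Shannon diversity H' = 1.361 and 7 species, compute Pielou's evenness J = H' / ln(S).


ln(7) = 1.94591
J = H' / ln(S) = 1.361 / 1.94591 = 0.699416 ≈ 0.6994

0.6994


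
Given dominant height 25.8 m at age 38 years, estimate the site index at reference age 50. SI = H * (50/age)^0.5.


50/38 = 1.31579
(1.31579)^0.5 = 1.14708
SI = 25.8 * 1.14708 = 29.5947 ≈ 29.6 m

29.6 m


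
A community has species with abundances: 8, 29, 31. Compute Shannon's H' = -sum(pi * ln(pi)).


Total N = 8 + 29 + 31 = 68
Per-species terms:
  p = 8/68 = 0.117647; ln(p) = -2.140067; p*ln(p) = 0.117647 * (-2.140067) = -0.251772
  p = 29/68 = 0.426471; ln(p) = -0.852211; p*ln(p) = 0.426471 * (-0.852211) = -0.363443
  p = 31/68 = 0.455882; ln(p) = -0.785521; p*ln(p) = 0.455882 * (-0.785521) = -0.358105
sum(p*ln(p)) = (-0.251772) + (-0.363443) + (-0.358105) = -0.973320
H' = -(-0.973320) = 0.973320 ≈ 0.9733

0.9733


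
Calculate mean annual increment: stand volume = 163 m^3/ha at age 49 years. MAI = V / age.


MAI = 163 / 49 = 3.3265 ≈ 3.33 m^3/ha/yr

3.33 m^3/ha/yr


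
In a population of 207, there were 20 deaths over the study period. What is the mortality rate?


Mortality rate = 20 / 207 = 0.096618 ≈ 0.0966

0.0966


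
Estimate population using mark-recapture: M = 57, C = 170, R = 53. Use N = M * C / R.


N = M * C / R = 57 * 170 / 53 = 9690 / 53 = 182.83 ≈ 183

183 individuals


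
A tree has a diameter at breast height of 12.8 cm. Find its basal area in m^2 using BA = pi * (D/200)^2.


D/200 = 12.8/200 = 0.064 m
(D/200)^2 = 0.064^2 = 0.004096
BA = 3.141593 * 0.004096 = 0.0128680 ≈ 0.0129 m^2

0.0129 m^2


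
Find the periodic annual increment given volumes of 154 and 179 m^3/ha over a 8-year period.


PAI = (V2 - V1) / period = (179 - 154) / 8 = 25 / 8 = 3.1250 ≈ 3.13 m^3/ha/yr

3.13 m^3/ha/yr


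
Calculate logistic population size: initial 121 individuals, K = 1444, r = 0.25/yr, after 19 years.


(K - N0)/N0 = (1444 - 121)/121 = 1323/121 = 10.9339
r*t = 0.25 * 19 = 4.75; exp(-4.75) = 0.00865170
10.9339 * 0.00865170 = 0.0945968
1 + 0.0945968 = 1.09460
N = 1444 / 1.09460 = 1319.20 ≈ 1319

1319


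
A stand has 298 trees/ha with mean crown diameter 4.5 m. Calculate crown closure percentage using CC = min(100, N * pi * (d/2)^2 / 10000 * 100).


(d/2)^2 = (4.5/2)^2 = 2.25^2 = 5.0625
Crown area = 3.141593 * 5.0625 = 15.9043 m^2
N * area / 10000 * 100 = 298 * 15.9043 / 10000 * 100 = 47.3948
CC = min(100, 47.3948) = 47.3948 ≈ 47.4%

47.4%


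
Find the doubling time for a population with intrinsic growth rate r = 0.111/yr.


td = ln(2) / 0.111 = 0.693147 / 0.111 = 6.24457 ≈ 6.2 years

6.2 years


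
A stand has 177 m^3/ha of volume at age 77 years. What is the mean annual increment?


MAI = 177 / 77 = 2.2987 ≈ 2.30 m^3/ha/yr

2.30 m^3/ha/yr


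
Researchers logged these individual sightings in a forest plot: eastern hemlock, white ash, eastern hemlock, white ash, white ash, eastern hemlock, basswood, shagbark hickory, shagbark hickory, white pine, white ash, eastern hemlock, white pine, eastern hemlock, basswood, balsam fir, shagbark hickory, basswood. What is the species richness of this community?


Total individuals logged = 18
Distinct species (count of individuals): eastern hemlock (5), white ash (4), basswood (3), shagbark hickory (3), white pine (2), balsam fir (1)
Species richness = number of distinct species = 6

6


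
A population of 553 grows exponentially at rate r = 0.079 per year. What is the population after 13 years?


r*t = 0.079 * 13 = 1.027
exp(1.027) = 2.79268
N = 553 * 2.79268 = 1544.35 ≈ 1544

1544


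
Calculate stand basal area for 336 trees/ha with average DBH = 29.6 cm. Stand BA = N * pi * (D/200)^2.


(D/200)^2 = (29.6/200)^2 = 0.148^2 = 0.021904
Individual BA = 3.141593 * 0.021904 = 0.0688135 m^2
Stand BA = 336 * 0.0688135 = 23.1213 ≈ 23.12 m^2/ha

23.12 m^2/ha


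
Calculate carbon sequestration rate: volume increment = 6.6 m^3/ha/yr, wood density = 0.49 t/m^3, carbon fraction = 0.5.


C = 6.6 * 0.49 * 0.5 = 1.617 ≈ 1.62 t C/ha/yr

1.62 t C/ha/yr


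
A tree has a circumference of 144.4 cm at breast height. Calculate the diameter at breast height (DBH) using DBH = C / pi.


DBH = C / pi = 144.4 / 3.141593 = 45.9639 ≈ 45.96 cm

45.96 cm


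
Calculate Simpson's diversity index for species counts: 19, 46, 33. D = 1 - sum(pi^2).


Total N = 19 + 46 + 33 = 98
Per-species terms:
  p = 19/98 = 0.193878; p^2 = 0.193878^2 = 0.037589
  p = 46/98 = 0.469388; p^2 = 0.469388^2 = 0.220325
  p = 33/98 = 0.336735; p^2 = 0.336735^2 = 0.113390
sum(p^2) = 0.037589 + 0.220325 + 0.113390 = 0.371304
D = 1 - 0.371304 = 0.628696 ≈ 0.6287

0.6287


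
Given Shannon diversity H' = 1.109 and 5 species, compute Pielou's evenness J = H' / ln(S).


ln(5) = 1.60944
J = H' / ln(S) = 1.109 / 1.60944 = 0.689060 ≈ 0.6891

0.6891


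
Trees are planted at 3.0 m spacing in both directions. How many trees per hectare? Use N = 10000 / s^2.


N = 10000 / 3.0^2 = 10000 / 9 = 1111.11 ≈ 1111 trees/ha

1111 trees/ha


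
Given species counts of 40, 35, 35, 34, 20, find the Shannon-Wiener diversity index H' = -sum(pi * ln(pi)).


Total N = 40 + 35 + 35 + 34 + 20 = 164
Per-species terms:
  p = 40/164 = 0.243902; ln(p) = -1.410989; p*ln(p) = 0.243902 * (-1.410989) = -0.344143
  p = 35/164 = 0.213415; ln(p) = -1.544517; p*ln(p) = 0.213415 * (-1.544517) = -0.329623
  p = 35/164 = 0.213415; ln(p) = -1.544517; p*ln(p) = 0.213415 * (-1.544517) = -0.329623
  p = 34/164 = 0.207317; ln(p) = -1.573506; p*ln(p) = 0.207317 * (-1.573506) = -0.326215
  p = 20/164 = 0.121951; ln(p) = -2.104136; p*ln(p) = 0.121951 * (-2.104136) = -0.256601
sum(p*ln(p)) = (-0.344143) + (-0.329623) + (-0.329623) + (-0.326215) + (-0.256601) = -1.586205
H' = -(-1.586205) = 1.586205 ≈ 1.5862

1.5862


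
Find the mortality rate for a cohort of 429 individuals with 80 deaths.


Mortality rate = 80 / 429 = 0.186480 ≈ 0.1865

0.1865


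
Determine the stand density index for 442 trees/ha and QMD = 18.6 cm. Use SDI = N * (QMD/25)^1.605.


QMD/25 = 18.6/25 = 0.744
(0.744)^1.605 = exp(1.605 * ln(0.744)) = exp(1.605 * (-0.295714)) = exp(-0.474621) = 0.622121
SDI = 442 * 0.622121 = 274.977 ≈ 275

275


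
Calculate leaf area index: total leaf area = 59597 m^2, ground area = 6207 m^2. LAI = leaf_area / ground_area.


LAI = 59597 / 6207 = 9.6016 ≈ 9.60

9.60


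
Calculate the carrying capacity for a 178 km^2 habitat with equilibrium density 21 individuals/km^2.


K = 21 * 178 = 3738 individuals

3738 individuals


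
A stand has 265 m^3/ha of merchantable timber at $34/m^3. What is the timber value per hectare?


Value = 265 * 34 = $9010/ha

$9010/ha


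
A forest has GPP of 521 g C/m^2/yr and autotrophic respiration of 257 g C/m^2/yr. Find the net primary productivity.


NPP = GPP - Ra = 521 - 257 = 264 g C/m^2/yr

264 g C/m^2/yr


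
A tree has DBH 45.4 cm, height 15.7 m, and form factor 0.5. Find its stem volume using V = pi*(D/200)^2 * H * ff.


(D/200)^2 = (45.4/200)^2 = 0.227^2 = 0.051529
BA = 3.141593 * 0.051529 = 0.161883 m^2
V = 0.161883 * 15.7 * 0.5 = 1.27078 ≈ 1.271 m^3

1.271 m^3


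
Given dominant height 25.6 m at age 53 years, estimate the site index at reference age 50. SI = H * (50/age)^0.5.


50/53 = 0.943396
(0.943396)^0.5 = 0.971286
SI = 25.6 * 0.971286 = 24.8649 ≈ 24.9 m

24.9 m


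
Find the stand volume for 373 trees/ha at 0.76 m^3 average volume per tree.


V_stand = 373 * 0.76 = 283.48 ≈ 283.5 m^3/ha

283.5 m^3/ha


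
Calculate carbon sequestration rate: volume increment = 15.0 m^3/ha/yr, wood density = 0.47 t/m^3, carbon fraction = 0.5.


C = 15.0 * 0.47 * 0.5 = 3.525 ≈ 3.53 t C/ha/yr

3.53 t C/ha/yr


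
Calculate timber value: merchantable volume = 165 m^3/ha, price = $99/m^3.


Value = 165 * 99 = $16335/ha

$16335/ha


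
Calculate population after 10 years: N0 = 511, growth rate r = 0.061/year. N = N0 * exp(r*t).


r*t = 0.061 * 10 = 0.61
exp(0.61) = 1.84043
N = 511 * 1.84043 = 940.460 ≈ 940

940


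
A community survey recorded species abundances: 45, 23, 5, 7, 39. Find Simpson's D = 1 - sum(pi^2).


Total N = 45 + 23 + 5 + 7 + 39 = 119
Per-species terms:
  p = 45/119 = 0.378151; p^2 = 0.378151^2 = 0.142998
  p = 23/119 = 0.193277; p^2 = 0.193277^2 = 0.037356
  p = 5/119 = 0.042017; p^2 = 0.042017^2 = 0.001765
  p = 7/119 = 0.058824; p^2 = 0.058824^2 = 0.003460
  p = 39/119 = 0.327731; p^2 = 0.327731^2 = 0.107408
sum(p^2) = 0.142998 + 0.037356 + 0.001765 + 0.003460 + 0.107408 = 0.292987
D = 1 - 0.292987 = 0.707013 ≈ 0.7070

0.7070


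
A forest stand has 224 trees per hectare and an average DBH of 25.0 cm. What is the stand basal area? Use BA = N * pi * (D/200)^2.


(D/200)^2 = (25.0/200)^2 = 0.125^2 = 0.015625
Individual BA = 3.141593 * 0.015625 = 0.0490874 m^2
Stand BA = 224 * 0.0490874 = 10.9956 ≈ 11.00 m^2/ha

11.00 m^2/ha


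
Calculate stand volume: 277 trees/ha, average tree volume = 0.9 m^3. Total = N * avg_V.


V_stand = 277 * 0.9 = 249.3 m^3/ha

249.3 m^3/ha


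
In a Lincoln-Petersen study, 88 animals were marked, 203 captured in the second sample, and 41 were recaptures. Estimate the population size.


N = M * C / R = 88 * 203 / 41 = 17864 / 41 = 435.71 ≈ 436

436 individuals


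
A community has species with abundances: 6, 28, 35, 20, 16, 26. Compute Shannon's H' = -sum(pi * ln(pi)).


Total N = 6 + 28 + 35 + 20 + 16 + 26 = 131
Per-species terms:
  p = 6/131 = 0.045802; ln(p) = -3.083428; p*ln(p) = 0.045802 * (-3.083428) = -0.141227
  p = 28/131 = 0.213740; ln(p) = -1.542995; p*ln(p) = 0.213740 * (-1.542995) = -0.329800
  p = 35/131 = 0.267176; ln(p) = -1.319848; p*ln(p) = 0.267176 * (-1.319848) = -0.352632
  p = 20/131 = 0.152672; ln(p) = -1.879463; p*ln(p) = 0.152672 * (-1.879463) = -0.286941
  p = 16/131 = 0.122137; ln(p) = -2.102612; p*ln(p) = 0.122137 * (-2.102612) = -0.256807
  p = 26/131 = 0.198473; ln(p) = -1.617102; p*ln(p) = 0.198473 * (-1.617102) = -0.320951
sum(p*ln(p)) = (-0.141227) + (-0.329800) + (-0.352632) + (-0.286941) + (-0.256807) + (-0.320951) = -1.688358
H' = -(-1.688358) = 1.688358 ≈ 1.6884

1.6884


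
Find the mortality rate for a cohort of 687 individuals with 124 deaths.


Mortality rate = 124 / 687 = 0.180495 ≈ 0.1805

0.1805


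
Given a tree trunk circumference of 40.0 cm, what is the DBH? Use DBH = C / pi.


DBH = C / pi = 40.0 / 3.141593 = 12.7324 ≈ 12.73 cm

12.73 cm


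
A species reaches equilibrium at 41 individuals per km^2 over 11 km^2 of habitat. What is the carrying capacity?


K = 41 * 11 = 451 individuals

451 individuals


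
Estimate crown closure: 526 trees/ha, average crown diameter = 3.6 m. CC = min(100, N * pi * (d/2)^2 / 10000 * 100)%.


(d/2)^2 = (3.6/2)^2 = 1.8^2 = 3.24
Crown area = 3.141593 * 3.24 = 10.1788 m^2
N * area / 10000 * 100 = 526 * 10.1788 / 10000 * 100 = 53.5405
CC = min(100, 53.5405) = 53.5405 ≈ 53.5%

53.5%


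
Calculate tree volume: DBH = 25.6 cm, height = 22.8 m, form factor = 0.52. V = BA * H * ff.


(D/200)^2 = (25.6/200)^2 = 0.128^2 = 0.016384
BA = 3.141593 * 0.016384 = 0.0514719 m^2
V = 0.0514719 * 22.8 * 0.52 = 0.610251 ≈ 0.610 m^3

0.610 m^3


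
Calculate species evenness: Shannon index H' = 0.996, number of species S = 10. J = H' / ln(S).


ln(10) = 2.30259
J = H' / ln(S) = 0.996 / 2.30259 = 0.432556 ≈ 0.4326

0.4326


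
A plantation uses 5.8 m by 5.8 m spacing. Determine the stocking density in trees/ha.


N = 10000 / 5.8^2 = 10000 / 33.64 = 297.265 ≈ 297 trees/ha

297 trees/ha


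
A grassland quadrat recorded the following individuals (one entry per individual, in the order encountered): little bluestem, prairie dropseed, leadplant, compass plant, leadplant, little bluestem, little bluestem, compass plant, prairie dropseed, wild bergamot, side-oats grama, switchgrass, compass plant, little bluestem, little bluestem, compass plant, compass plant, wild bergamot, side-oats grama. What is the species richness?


Total individuals logged = 19
Distinct species (count of individuals): little bluestem (5), prairie dropseed (2), leadplant (2), compass plant (5), wild bergamot (2), side-oats grama (2), switchgrass (1)
Species richness = number of distinct species = 7

7


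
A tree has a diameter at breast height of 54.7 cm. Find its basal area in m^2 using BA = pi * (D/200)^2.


D/200 = 54.7/200 = 0.2735 m
(D/200)^2 = 0.2735^2 = 0.07480225
BA = 3.141593 * 0.07480225 = 0.234998 ≈ 0.2350 m^2

0.2350 m^2


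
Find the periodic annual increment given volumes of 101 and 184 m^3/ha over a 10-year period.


PAI = (V2 - V1) / period = (184 - 101) / 10 = 83 / 10 = 8.30 m^3/ha/yr

8.30 m^3/ha/yr


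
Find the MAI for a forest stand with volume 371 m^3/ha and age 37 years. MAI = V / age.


MAI = 371 / 37 = 10.0270 ≈ 10.03 m^3/ha/yr

10.03 m^3/ha/yr


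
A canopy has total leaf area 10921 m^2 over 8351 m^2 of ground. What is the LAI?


LAI = 10921 / 8351 = 1.3077 ≈ 1.31

1.31


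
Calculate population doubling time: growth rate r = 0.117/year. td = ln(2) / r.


td = ln(2) / 0.117 = 0.693147 / 0.117 = 5.92433 ≈ 5.9 years

5.9 years


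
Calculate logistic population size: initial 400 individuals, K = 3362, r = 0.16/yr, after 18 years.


(K - N0)/N0 = (3362 - 400)/400 = 2962/400 = 7.40500
r*t = 0.16 * 18 = 2.88; exp(-2.88) = 0.0561348
7.40500 * 0.0561348 = 0.415678
1 + 0.415678 = 1.41568
N = 3362 / 1.41568 = 2374.83 ≈ 2375

2375


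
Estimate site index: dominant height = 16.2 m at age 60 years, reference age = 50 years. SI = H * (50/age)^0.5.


50/60 = 0.833333
(0.833333)^0.5 = 0.912871
SI = 16.2 * 0.912871 = 14.7885 ≈ 14.8 m

14.8 m


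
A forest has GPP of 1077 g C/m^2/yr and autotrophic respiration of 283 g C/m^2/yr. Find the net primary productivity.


NPP = GPP - Ra = 1077 - 283 = 794 g C/m^2/yr

794 g C/m^2/yr


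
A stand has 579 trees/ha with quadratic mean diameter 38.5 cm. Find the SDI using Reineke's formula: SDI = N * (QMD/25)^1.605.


QMD/25 = 38.5/25 = 1.54
(1.54)^1.605 = exp(1.605 * ln(1.54)) = exp(1.605 * 0.431782) = exp(0.693010) = 1.99973
SDI = 579 * 1.99973 = 1157.84 ≈ 1158

1158


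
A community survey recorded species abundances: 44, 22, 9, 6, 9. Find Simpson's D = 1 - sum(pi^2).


Total N = 44 + 22 + 9 + 6 + 9 = 90
Per-species terms:
  p = 44/90 = 0.488889; p^2 = 0.488889^2 = 0.239012
  p = 22/90 = 0.244444; p^2 = 0.244444^2 = 0.059753
  p = 9/90 = 0.100000; p^2 = 0.100000^2 = 0.010000
  p = 6/90 = 0.066667; p^2 = 0.066667^2 = 0.004444
  p = 9/90 = 0.100000; p^2 = 0.100000^2 = 0.010000
sum(p^2) = 0.239012 + 0.059753 + 0.010000 + 0.004444 + 0.010000 = 0.323209
D = 1 - 0.323209 = 0.676791 ≈ 0.6768

0.6768


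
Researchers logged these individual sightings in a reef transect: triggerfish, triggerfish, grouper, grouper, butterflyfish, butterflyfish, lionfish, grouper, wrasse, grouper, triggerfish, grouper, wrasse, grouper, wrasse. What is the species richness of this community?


Total individuals logged = 15
Distinct species (count of individuals): triggerfish (3), grouper (6), butterflyfish (2), lionfish (1), wrasse (3)
Species richness = number of distinct species = 5

5


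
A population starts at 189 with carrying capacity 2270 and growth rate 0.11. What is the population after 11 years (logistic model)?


(K - N0)/N0 = (2270 - 189)/189 = 2081/189 = 11.0106
r*t = 0.11 * 11 = 1.21; exp(-1.21) = 0.298197
11.0106 * 0.298197 = 3.28333
1 + 3.28333 = 4.28333
N = 2270 / 4.28333 = 529.962 ≈ 530

530


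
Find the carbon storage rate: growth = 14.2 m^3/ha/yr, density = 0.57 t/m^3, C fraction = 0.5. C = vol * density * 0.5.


C = 14.2 * 0.57 * 0.5 = 4.047 ≈ 4.05 t C/ha/yr

4.05 t C/ha/yr


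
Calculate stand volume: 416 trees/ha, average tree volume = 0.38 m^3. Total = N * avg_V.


V_stand = 416 * 0.38 = 158.08 ≈ 158.1 m^3/ha

158.1 m^3/ha


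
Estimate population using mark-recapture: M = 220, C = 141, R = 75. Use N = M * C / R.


N = M * C / R = 220 * 141 / 75 = 31020 / 75 = 413.60 ≈ 414

414 individuals


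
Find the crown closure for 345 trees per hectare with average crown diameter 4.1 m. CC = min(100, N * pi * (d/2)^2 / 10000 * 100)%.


(d/2)^2 = (4.1/2)^2 = 2.05^2 = 4.2025
Crown area = 3.141593 * 4.2025 = 13.2025 m^2
N * area / 10000 * 100 = 345 * 13.2025 / 10000 * 100 = 45.5486
CC = min(100, 45.5486) = 45.5486 ≈ 45.5%

45.5%


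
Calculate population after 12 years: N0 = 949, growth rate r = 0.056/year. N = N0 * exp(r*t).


r*t = 0.056 * 12 = 0.672
exp(0.672) = 1.95815
N = 949 * 1.95815 = 1858.28 ≈ 1858

1858


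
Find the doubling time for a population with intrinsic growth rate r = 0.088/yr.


td = ln(2) / 0.088 = 0.693147 / 0.088 = 7.87667 ≈ 7.9 years

7.9 years


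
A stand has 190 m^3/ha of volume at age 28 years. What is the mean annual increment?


MAI = 190 / 28 = 6.7857 ≈ 6.79 m^3/ha/yr

6.79 m^3/ha/yr


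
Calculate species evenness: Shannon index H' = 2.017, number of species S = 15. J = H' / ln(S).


ln(15) = 2.70805
J = H' / ln(S) = 2.017 / 2.70805 = 0.744816 ≈ 0.7448

0.7448


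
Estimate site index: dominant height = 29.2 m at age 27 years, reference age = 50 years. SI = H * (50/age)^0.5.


50/27 = 1.85185
(1.85185)^0.5 = 1.36083
SI = 29.2 * 1.36083 = 39.7362 ≈ 39.7 m

39.7 m


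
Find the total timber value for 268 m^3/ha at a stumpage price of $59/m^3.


Value = 268 * 59 = $15812/ha

$15812/ha


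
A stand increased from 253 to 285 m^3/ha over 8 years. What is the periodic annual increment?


PAI = (V2 - V1) / period = (285 - 253) / 8 = 32 / 8 = 4.00 m^3/ha/yr

4.00 m^3/ha/yr


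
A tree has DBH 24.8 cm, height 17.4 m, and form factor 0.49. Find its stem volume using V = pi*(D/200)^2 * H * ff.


(D/200)^2 = (24.8/200)^2 = 0.124^2 = 0.015376
BA = 3.141593 * 0.015376 = 0.0483051 m^2
V = 0.0483051 * 17.4 * 0.49 = 0.411849 ≈ 0.412 m^3

0.412 m^3


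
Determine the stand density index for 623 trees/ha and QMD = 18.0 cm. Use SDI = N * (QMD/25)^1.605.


QMD/25 = 18.0/25 = 0.72
(0.72)^1.605 = exp(1.605 * ln(0.72)) = exp(1.605 * (-0.328504)) = exp(-0.527249) = 0.590226
SDI = 623 * 0.590226 = 367.711 ≈ 368

368


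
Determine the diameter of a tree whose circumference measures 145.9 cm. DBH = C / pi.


DBH = C / pi = 145.9 / 3.141593 = 46.4414 ≈ 46.44 cm

46.44 cm


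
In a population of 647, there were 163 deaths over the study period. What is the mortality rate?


Mortality rate = 163 / 647 = 0.251932 ≈ 0.2519

0.2519


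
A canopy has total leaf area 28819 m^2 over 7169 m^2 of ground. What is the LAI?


LAI = 28819 / 7169 = 4.0199 ≈ 4.02

4.02


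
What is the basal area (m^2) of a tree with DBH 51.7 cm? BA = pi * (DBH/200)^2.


D/200 = 51.7/200 = 0.2585 m
(D/200)^2 = 0.2585^2 = 0.06682225
BA = 3.141593 * 0.06682225 = 0.209928 ≈ 0.2099 m^2

0.2099 m^2


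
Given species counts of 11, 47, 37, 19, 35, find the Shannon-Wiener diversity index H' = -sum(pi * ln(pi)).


Total N = 11 + 47 + 37 + 19 + 35 = 149
Per-species terms:
  p = 11/149 = 0.073826; ln(p) = -2.606044; p*ln(p) = 0.073826 * (-2.606044) = -0.192394
  p = 47/149 = 0.315436; ln(p) = -1.153799; p*ln(p) = 0.315436 * (-1.153799) = -0.363950
  p = 37/149 = 0.248322; ln(p) = -1.393029; p*ln(p) = 0.248322 * (-1.393029) = -0.345920
  p = 19/149 = 0.127517; ln(p) = -2.059506; p*ln(p) = 0.127517 * (-2.059506) = -0.262622
  p = 35/149 = 0.234899; ln(p) = -1.448600; p*ln(p) = 0.234899 * (-1.448600) = -0.340275
sum(p*ln(p)) = (-0.192394) + (-0.363950) + (-0.345920) + (-0.262622) + (-0.340275) = -1.505161
H' = -(-1.505161) = 1.505161 ≈ 1.5052

1.5052


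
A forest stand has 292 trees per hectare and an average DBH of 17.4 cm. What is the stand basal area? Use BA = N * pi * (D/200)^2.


(D/200)^2 = (17.4/200)^2 = 0.087^2 = 0.007569
Individual BA = 3.141593 * 0.007569 = 0.0237787 m^2
Stand BA = 292 * 0.0237787 = 6.94338 ≈ 6.94 m^2/ha

6.94 m^2/ha


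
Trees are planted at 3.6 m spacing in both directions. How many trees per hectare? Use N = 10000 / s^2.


N = 10000 / 3.6^2 = 10000 / 12.96 = 771.605 ≈ 772 trees/ha

772 trees/ha


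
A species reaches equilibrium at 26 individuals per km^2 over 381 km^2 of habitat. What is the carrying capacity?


K = 26 * 381 = 9906 individuals

9906 individuals


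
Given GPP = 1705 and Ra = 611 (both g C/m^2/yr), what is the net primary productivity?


NPP = GPP - Ra = 1705 - 611 = 1094 g C/m^2/yr

1094 g C/m^2/yr


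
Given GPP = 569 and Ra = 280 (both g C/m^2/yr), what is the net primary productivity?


NPP = GPP - Ra = 569 - 280 = 289 g C/m^2/yr

289 g C/m^2/yr


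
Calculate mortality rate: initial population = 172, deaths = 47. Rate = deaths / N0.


Mortality rate = 47 / 172 = 0.273256 ≈ 0.2733

0.2733


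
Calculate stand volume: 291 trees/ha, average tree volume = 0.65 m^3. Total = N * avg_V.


V_stand = 291 * 0.65 = 189.15 ≈ 189.2 m^3/ha

189.2 m^3/ha


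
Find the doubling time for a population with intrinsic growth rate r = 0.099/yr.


td = ln(2) / 0.099 = 0.693147 / 0.099 = 7.00148 ≈ 7.0 years

7.0 years


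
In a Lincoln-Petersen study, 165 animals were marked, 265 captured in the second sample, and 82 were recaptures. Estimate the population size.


N = M * C / R = 165 * 265 / 82 = 43725 / 82 = 533.23 ≈ 533

533 individuals


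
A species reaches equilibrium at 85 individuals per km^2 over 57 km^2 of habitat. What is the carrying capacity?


K = 85 * 57 = 4845 individuals

4845 individuals


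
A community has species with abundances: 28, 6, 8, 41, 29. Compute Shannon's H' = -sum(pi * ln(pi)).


Total N = 28 + 6 + 8 + 41 + 29 = 112
Per-species terms:
  p = 28/112 = 0.250000; ln(p) = -1.386294; p*ln(p) = 0.250000 * (-1.386294) = -0.346574
  p = 6/112 = 0.053571; ln(p) = -2.926747; p*ln(p) = 0.053571 * (-2.926747) = -0.156789
  p = 8/112 = 0.071429; ln(p) = -2.639051; p*ln(p) = 0.071429 * (-2.639051) = -0.188505
  p = 41/112 = 0.366071; ln(p) = -1.004928; p*ln(p) = 0.366071 * (-1.004928) = -0.367875
  p = 29/112 = 0.258929; ln(p) = -1.351201; p*ln(p) = 0.258929 * (-1.351201) = -0.349865
sum(p*ln(p)) = (-0.346574) + (-0.156789) + (-0.188505) + (-0.367875) + (-0.349865) = -1.409608
H' = -(-1.409608) = 1.409608 ≈ 1.4096

1.4096
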